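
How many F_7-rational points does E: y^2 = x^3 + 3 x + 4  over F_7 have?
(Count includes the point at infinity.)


For each x in F_7, count y with y^2 = x^3 + 3 x + 4 mod 7:
  x = 0: RHS = 4, y in [2, 5]  -> 2 point(s)
  x = 1: RHS = 1, y in [1, 6]  -> 2 point(s)
  x = 2: RHS = 4, y in [2, 5]  -> 2 point(s)
  x = 5: RHS = 4, y in [2, 5]  -> 2 point(s)
  x = 6: RHS = 0, y in [0]  -> 1 point(s)
Affine points: 9. Add the point at infinity: total = 10.

#E(F_7) = 10


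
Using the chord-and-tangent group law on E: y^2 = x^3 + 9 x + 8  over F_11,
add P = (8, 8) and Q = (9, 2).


P != Q, so use the chord formula.
s = (y2 - y1) / (x2 - x1) = (5) / (1) mod 11 = 5
x3 = s^2 - x1 - x2 mod 11 = 5^2 - 8 - 9 = 8
y3 = s (x1 - x3) - y1 mod 11 = 5 * (8 - 8) - 8 = 3

P + Q = (8, 3)


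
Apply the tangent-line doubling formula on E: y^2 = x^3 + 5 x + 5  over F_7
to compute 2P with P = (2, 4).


Doubling: s = (3 x1^2 + a) / (2 y1)
s = (3*2^2 + 5) / (2*4) mod 7 = 3
x3 = s^2 - 2 x1 mod 7 = 3^2 - 2*2 = 5
y3 = s (x1 - x3) - y1 mod 7 = 3 * (2 - 5) - 4 = 1

2P = (5, 1)


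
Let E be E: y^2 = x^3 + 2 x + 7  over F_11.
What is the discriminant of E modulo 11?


4 a^3 + 27 b^2 = 4*2^3 + 27*7^2 = 32 + 1323 = 1355
Delta = -16 * (1355) = -21680
Delta mod 11 = 1

Delta = 1 (mod 11)


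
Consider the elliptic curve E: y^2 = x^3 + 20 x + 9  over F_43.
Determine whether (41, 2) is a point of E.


Check whether y^2 = x^3 + 20 x + 9 (mod 43) for (x, y) = (41, 2).
LHS: y^2 = 2^2 mod 43 = 4
RHS: x^3 + 20 x + 9 = 41^3 + 20*41 + 9 mod 43 = 4
LHS = RHS

Yes, on the curve


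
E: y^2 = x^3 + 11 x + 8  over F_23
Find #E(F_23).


For each x in F_23, count y with y^2 = x^3 + 11 x + 8 mod 23:
  x = 0: RHS = 8, y in [10, 13]  -> 2 point(s)
  x = 4: RHS = 1, y in [1, 22]  -> 2 point(s)
  x = 5: RHS = 4, y in [2, 21]  -> 2 point(s)
  x = 9: RHS = 8, y in [10, 13]  -> 2 point(s)
  x = 13: RHS = 2, y in [5, 18]  -> 2 point(s)
  x = 14: RHS = 8, y in [10, 13]  -> 2 point(s)
  x = 15: RHS = 6, y in [11, 12]  -> 2 point(s)
  x = 16: RHS = 2, y in [5, 18]  -> 2 point(s)
  x = 17: RHS = 2, y in [5, 18]  -> 2 point(s)
  x = 18: RHS = 12, y in [9, 14]  -> 2 point(s)
  x = 21: RHS = 1, y in [1, 22]  -> 2 point(s)
Affine points: 22. Add the point at infinity: total = 23.

#E(F_23) = 23


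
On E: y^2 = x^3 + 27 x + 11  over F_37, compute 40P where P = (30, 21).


k = 40 = 101000_2 (binary, LSB first: 000101)
Double-and-add from P = (30, 21):
  bit 0 = 0: acc unchanged = O
  bit 1 = 0: acc unchanged = O
  bit 2 = 0: acc unchanged = O
  bit 3 = 1: acc = O + (16, 5) = (16, 5)
  bit 4 = 0: acc unchanged = (16, 5)
  bit 5 = 1: acc = (16, 5) + (21, 16) = (30, 16)

40P = (30, 16)


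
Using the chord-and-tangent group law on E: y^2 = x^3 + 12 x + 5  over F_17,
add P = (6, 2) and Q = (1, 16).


P != Q, so use the chord formula.
s = (y2 - y1) / (x2 - x1) = (14) / (12) mod 17 = 4
x3 = s^2 - x1 - x2 mod 17 = 4^2 - 6 - 1 = 9
y3 = s (x1 - x3) - y1 mod 17 = 4 * (6 - 9) - 2 = 3

P + Q = (9, 3)


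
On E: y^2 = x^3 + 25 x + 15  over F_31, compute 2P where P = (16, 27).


Doubling: s = (3 x1^2 + a) / (2 y1)
s = (3*16^2 + 25) / (2*27) mod 31 = 21
x3 = s^2 - 2 x1 mod 31 = 21^2 - 2*16 = 6
y3 = s (x1 - x3) - y1 mod 31 = 21 * (16 - 6) - 27 = 28

2P = (6, 28)


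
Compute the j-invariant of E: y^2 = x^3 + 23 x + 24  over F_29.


Delta = -16(4 a^3 + 27 b^2) mod 29 = 8
-1728 * (4 a)^3 = -1728 * (4*23)^3 mod 29 = 21
j = 21 * 8^(-1) mod 29 = 28

j = 28 (mod 29)


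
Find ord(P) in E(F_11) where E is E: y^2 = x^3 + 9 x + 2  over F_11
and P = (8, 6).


Compute successive multiples of P until we hit O:
  1P = (8, 6)
  2P = (4, 6)
  3P = (10, 5)
  4P = (7, 10)
  5P = (1, 10)
  6P = (3, 10)
  7P = (9, 8)
  8P = (9, 3)
  ... (continuing to 15P)
  15P = O

ord(P) = 15


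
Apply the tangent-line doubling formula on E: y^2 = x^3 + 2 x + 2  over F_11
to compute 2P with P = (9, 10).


Doubling: s = (3 x1^2 + a) / (2 y1)
s = (3*9^2 + 2) / (2*10) mod 11 = 4
x3 = s^2 - 2 x1 mod 11 = 4^2 - 2*9 = 9
y3 = s (x1 - x3) - y1 mod 11 = 4 * (9 - 9) - 10 = 1

2P = (9, 1)


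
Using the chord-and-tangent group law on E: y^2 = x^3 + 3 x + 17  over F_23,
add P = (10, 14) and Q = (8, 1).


P != Q, so use the chord formula.
s = (y2 - y1) / (x2 - x1) = (10) / (21) mod 23 = 18
x3 = s^2 - x1 - x2 mod 23 = 18^2 - 10 - 8 = 7
y3 = s (x1 - x3) - y1 mod 23 = 18 * (10 - 7) - 14 = 17

P + Q = (7, 17)


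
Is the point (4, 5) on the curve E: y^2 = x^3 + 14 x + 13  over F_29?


Check whether y^2 = x^3 + 14 x + 13 (mod 29) for (x, y) = (4, 5).
LHS: y^2 = 5^2 mod 29 = 25
RHS: x^3 + 14 x + 13 = 4^3 + 14*4 + 13 mod 29 = 17
LHS != RHS

No, not on the curve


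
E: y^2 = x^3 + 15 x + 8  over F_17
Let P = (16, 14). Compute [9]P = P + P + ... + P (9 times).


k = 9 = 1001_2 (binary, LSB first: 1001)
Double-and-add from P = (16, 14):
  bit 0 = 1: acc = O + (16, 14) = (16, 14)
  bit 1 = 0: acc unchanged = (16, 14)
  bit 2 = 0: acc unchanged = (16, 14)
  bit 3 = 1: acc = (16, 14) + (0, 12) = (5, 15)

9P = (5, 15)


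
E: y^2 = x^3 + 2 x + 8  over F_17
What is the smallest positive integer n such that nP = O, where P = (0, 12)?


Compute successive multiples of P until we hit O:
  1P = (0, 12)
  2P = (15, 8)
  3P = (6, 10)
  4P = (13, 15)
  5P = (12, 14)
  6P = (14, 14)
  7P = (11, 1)
  8P = (7, 12)
  ... (continuing to 21P)
  21P = O

ord(P) = 21


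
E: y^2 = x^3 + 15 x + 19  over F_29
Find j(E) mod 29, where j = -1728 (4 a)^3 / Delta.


Delta = -16(4 a^3 + 27 b^2) mod 29 = 2
-1728 * (4 a)^3 = -1728 * (4*15)^3 mod 29 = 9
j = 9 * 2^(-1) mod 29 = 19

j = 19 (mod 29)


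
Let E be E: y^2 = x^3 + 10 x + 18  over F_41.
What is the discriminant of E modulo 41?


4 a^3 + 27 b^2 = 4*10^3 + 27*18^2 = 4000 + 8748 = 12748
Delta = -16 * (12748) = -203968
Delta mod 41 = 7

Delta = 7 (mod 41)


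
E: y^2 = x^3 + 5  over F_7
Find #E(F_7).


For each x in F_7, count y with y^2 = x^3 + 0 x + 5 mod 7:
  x = 3: RHS = 4, y in [2, 5]  -> 2 point(s)
  x = 5: RHS = 4, y in [2, 5]  -> 2 point(s)
  x = 6: RHS = 4, y in [2, 5]  -> 2 point(s)
Affine points: 6. Add the point at infinity: total = 7.

#E(F_7) = 7


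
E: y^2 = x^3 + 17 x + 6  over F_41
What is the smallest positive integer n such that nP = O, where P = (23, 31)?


Compute successive multiples of P until we hit O:
  1P = (23, 31)
  2P = (13, 28)
  3P = (26, 5)
  4P = (17, 40)
  5P = (34, 6)
  6P = (20, 33)
  7P = (3, 24)
  8P = (6, 18)
  ... (continuing to 39P)
  39P = O

ord(P) = 39


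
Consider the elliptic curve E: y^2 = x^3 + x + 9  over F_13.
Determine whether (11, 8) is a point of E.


Check whether y^2 = x^3 + 1 x + 9 (mod 13) for (x, y) = (11, 8).
LHS: y^2 = 8^2 mod 13 = 12
RHS: x^3 + 1 x + 9 = 11^3 + 1*11 + 9 mod 13 = 12
LHS = RHS

Yes, on the curve


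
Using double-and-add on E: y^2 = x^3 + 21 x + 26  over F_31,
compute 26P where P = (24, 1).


k = 26 = 11010_2 (binary, LSB first: 01011)
Double-and-add from P = (24, 1):
  bit 0 = 0: acc unchanged = O
  bit 1 = 1: acc = O + (2, 18) = (2, 18)
  bit 2 = 0: acc unchanged = (2, 18)
  bit 3 = 1: acc = (2, 18) + (27, 8) = (22, 21)
  bit 4 = 1: acc = (22, 21) + (18, 25) = (23, 11)

26P = (23, 11)


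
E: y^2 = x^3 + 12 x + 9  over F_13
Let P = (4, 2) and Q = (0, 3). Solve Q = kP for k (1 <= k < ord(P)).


Enumerate multiples of P until we hit Q = (0, 3):
  1P = (4, 2)
  2P = (9, 1)
  3P = (12, 10)
  4P = (11, 4)
  5P = (1, 10)
  6P = (5, 5)
  7P = (0, 10)
  8P = (0, 3)
Match found at i = 8.

k = 8


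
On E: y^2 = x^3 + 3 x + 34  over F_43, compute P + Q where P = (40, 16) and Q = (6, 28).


P != Q, so use the chord formula.
s = (y2 - y1) / (x2 - x1) = (12) / (9) mod 43 = 30
x3 = s^2 - x1 - x2 mod 43 = 30^2 - 40 - 6 = 37
y3 = s (x1 - x3) - y1 mod 43 = 30 * (40 - 37) - 16 = 31

P + Q = (37, 31)


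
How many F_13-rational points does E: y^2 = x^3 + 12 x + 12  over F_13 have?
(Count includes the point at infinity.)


For each x in F_13, count y with y^2 = x^3 + 12 x + 12 mod 13:
  x = 0: RHS = 12, y in [5, 8]  -> 2 point(s)
  x = 1: RHS = 12, y in [5, 8]  -> 2 point(s)
  x = 3: RHS = 10, y in [6, 7]  -> 2 point(s)
  x = 6: RHS = 1, y in [1, 12]  -> 2 point(s)
  x = 7: RHS = 10, y in [6, 7]  -> 2 point(s)
  x = 8: RHS = 9, y in [3, 10]  -> 2 point(s)
  x = 9: RHS = 4, y in [2, 11]  -> 2 point(s)
  x = 10: RHS = 1, y in [1, 12]  -> 2 point(s)
  x = 12: RHS = 12, y in [5, 8]  -> 2 point(s)
Affine points: 18. Add the point at infinity: total = 19.

#E(F_13) = 19


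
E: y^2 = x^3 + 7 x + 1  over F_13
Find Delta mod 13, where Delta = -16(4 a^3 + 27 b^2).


4 a^3 + 27 b^2 = 4*7^3 + 27*1^2 = 1372 + 27 = 1399
Delta = -16 * (1399) = -22384
Delta mod 13 = 2

Delta = 2 (mod 13)


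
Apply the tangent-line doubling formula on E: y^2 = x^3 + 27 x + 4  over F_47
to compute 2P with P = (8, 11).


Doubling: s = (3 x1^2 + a) / (2 y1)
s = (3*8^2 + 27) / (2*11) mod 47 = 42
x3 = s^2 - 2 x1 mod 47 = 42^2 - 2*8 = 9
y3 = s (x1 - x3) - y1 mod 47 = 42 * (8 - 9) - 11 = 41

2P = (9, 41)


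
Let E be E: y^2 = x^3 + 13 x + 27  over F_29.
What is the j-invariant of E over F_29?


Delta = -16(4 a^3 + 27 b^2) mod 29 = 25
-1728 * (4 a)^3 = -1728 * (4*13)^3 mod 29 = 18
j = 18 * 25^(-1) mod 29 = 10

j = 10 (mod 29)


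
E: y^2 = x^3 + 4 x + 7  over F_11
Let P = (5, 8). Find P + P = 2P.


Doubling: s = (3 x1^2 + a) / (2 y1)
s = (3*5^2 + 4) / (2*8) mod 11 = 7
x3 = s^2 - 2 x1 mod 11 = 7^2 - 2*5 = 6
y3 = s (x1 - x3) - y1 mod 11 = 7 * (5 - 6) - 8 = 7

2P = (6, 7)


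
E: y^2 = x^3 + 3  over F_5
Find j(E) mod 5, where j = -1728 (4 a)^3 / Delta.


Delta = -16(4 a^3 + 27 b^2) mod 5 = 2
-1728 * (4 a)^3 = -1728 * (4*0)^3 mod 5 = 0
j = 0 * 2^(-1) mod 5 = 0

j = 0 (mod 5)


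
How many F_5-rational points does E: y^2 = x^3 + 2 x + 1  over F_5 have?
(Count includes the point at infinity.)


For each x in F_5, count y with y^2 = x^3 + 2 x + 1 mod 5:
  x = 0: RHS = 1, y in [1, 4]  -> 2 point(s)
  x = 1: RHS = 4, y in [2, 3]  -> 2 point(s)
  x = 3: RHS = 4, y in [2, 3]  -> 2 point(s)
Affine points: 6. Add the point at infinity: total = 7.

#E(F_5) = 7


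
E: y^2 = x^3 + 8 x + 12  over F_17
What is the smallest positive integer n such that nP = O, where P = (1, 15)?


Compute successive multiples of P until we hit O:
  1P = (1, 15)
  2P = (13, 1)
  3P = (2, 6)
  4P = (10, 15)
  5P = (6, 2)
  6P = (12, 0)
  7P = (6, 15)
  8P = (10, 2)
  ... (continuing to 12P)
  12P = O

ord(P) = 12


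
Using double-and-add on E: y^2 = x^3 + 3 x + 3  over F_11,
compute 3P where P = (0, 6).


k = 3 = 11_2 (binary, LSB first: 11)
Double-and-add from P = (0, 6):
  bit 0 = 1: acc = O + (0, 6) = (0, 6)
  bit 1 = 1: acc = (0, 6) + (9, 0) = (0, 5)

3P = (0, 5)


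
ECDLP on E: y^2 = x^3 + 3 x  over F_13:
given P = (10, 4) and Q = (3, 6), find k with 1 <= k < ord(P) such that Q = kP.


Enumerate multiples of P until we hit Q = (3, 6):
  1P = (10, 4)
  2P = (3, 6)
Match found at i = 2.

k = 2


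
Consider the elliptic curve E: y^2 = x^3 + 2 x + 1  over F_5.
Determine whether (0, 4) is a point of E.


Check whether y^2 = x^3 + 2 x + 1 (mod 5) for (x, y) = (0, 4).
LHS: y^2 = 4^2 mod 5 = 1
RHS: x^3 + 2 x + 1 = 0^3 + 2*0 + 1 mod 5 = 1
LHS = RHS

Yes, on the curve


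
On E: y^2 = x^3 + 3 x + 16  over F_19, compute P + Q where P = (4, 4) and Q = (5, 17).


P != Q, so use the chord formula.
s = (y2 - y1) / (x2 - x1) = (13) / (1) mod 19 = 13
x3 = s^2 - x1 - x2 mod 19 = 13^2 - 4 - 5 = 8
y3 = s (x1 - x3) - y1 mod 19 = 13 * (4 - 8) - 4 = 1

P + Q = (8, 1)


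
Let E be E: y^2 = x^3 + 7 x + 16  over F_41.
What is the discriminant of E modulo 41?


4 a^3 + 27 b^2 = 4*7^3 + 27*16^2 = 1372 + 6912 = 8284
Delta = -16 * (8284) = -132544
Delta mod 41 = 9

Delta = 9 (mod 41)


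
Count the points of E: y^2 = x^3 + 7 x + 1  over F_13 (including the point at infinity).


For each x in F_13, count y with y^2 = x^3 + 7 x + 1 mod 13:
  x = 0: RHS = 1, y in [1, 12]  -> 2 point(s)
  x = 1: RHS = 9, y in [3, 10]  -> 2 point(s)
  x = 2: RHS = 10, y in [6, 7]  -> 2 point(s)
  x = 3: RHS = 10, y in [6, 7]  -> 2 point(s)
  x = 6: RHS = 12, y in [5, 8]  -> 2 point(s)
  x = 7: RHS = 3, y in [4, 9]  -> 2 point(s)
  x = 8: RHS = 10, y in [6, 7]  -> 2 point(s)
  x = 9: RHS = 0, y in [0]  -> 1 point(s)
Affine points: 15. Add the point at infinity: total = 16.

#E(F_13) = 16


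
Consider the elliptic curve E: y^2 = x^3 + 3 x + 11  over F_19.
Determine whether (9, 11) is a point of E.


Check whether y^2 = x^3 + 3 x + 11 (mod 19) for (x, y) = (9, 11).
LHS: y^2 = 11^2 mod 19 = 7
RHS: x^3 + 3 x + 11 = 9^3 + 3*9 + 11 mod 19 = 7
LHS = RHS

Yes, on the curve


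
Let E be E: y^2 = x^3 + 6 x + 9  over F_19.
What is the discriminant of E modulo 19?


4 a^3 + 27 b^2 = 4*6^3 + 27*9^2 = 864 + 2187 = 3051
Delta = -16 * (3051) = -48816
Delta mod 19 = 14

Delta = 14 (mod 19)


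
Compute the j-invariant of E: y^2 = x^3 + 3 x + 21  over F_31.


Delta = -16(4 a^3 + 27 b^2) mod 31 = 22
-1728 * (4 a)^3 = -1728 * (4*3)^3 mod 31 = 29
j = 29 * 22^(-1) mod 31 = 14

j = 14 (mod 31)


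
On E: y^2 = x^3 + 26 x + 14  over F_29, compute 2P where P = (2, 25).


Doubling: s = (3 x1^2 + a) / (2 y1)
s = (3*2^2 + 26) / (2*25) mod 29 = 17
x3 = s^2 - 2 x1 mod 29 = 17^2 - 2*2 = 24
y3 = s (x1 - x3) - y1 mod 29 = 17 * (2 - 24) - 25 = 7

2P = (24, 7)


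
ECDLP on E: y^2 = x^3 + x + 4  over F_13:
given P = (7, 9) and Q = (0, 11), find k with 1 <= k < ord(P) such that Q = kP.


Enumerate multiples of P until we hit Q = (0, 11):
  1P = (7, 9)
  2P = (0, 11)
Match found at i = 2.

k = 2


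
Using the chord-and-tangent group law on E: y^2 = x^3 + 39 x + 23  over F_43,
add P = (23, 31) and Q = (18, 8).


P != Q, so use the chord formula.
s = (y2 - y1) / (x2 - x1) = (20) / (38) mod 43 = 39
x3 = s^2 - x1 - x2 mod 43 = 39^2 - 23 - 18 = 18
y3 = s (x1 - x3) - y1 mod 43 = 39 * (23 - 18) - 31 = 35

P + Q = (18, 35)


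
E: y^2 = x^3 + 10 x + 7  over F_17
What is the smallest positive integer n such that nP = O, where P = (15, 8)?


Compute successive multiples of P until we hit O:
  1P = (15, 8)
  2P = (12, 11)
  3P = (8, 2)
  4P = (10, 6)
  5P = (1, 1)
  6P = (14, 1)
  7P = (3, 8)
  8P = (16, 9)
  ... (continuing to 21P)
  21P = O

ord(P) = 21


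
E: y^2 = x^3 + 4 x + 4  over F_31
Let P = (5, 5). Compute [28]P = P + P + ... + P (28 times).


k = 28 = 11100_2 (binary, LSB first: 00111)
Double-and-add from P = (5, 5):
  bit 0 = 0: acc unchanged = O
  bit 1 = 0: acc unchanged = O
  bit 2 = 1: acc = O + (2, 19) = (2, 19)
  bit 3 = 1: acc = (2, 19) + (24, 6) = (9, 26)
  bit 4 = 1: acc = (9, 26) + (21, 24) = (26, 13)

28P = (26, 13)


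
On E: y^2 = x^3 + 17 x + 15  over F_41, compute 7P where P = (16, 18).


k = 7 = 111_2 (binary, LSB first: 111)
Double-and-add from P = (16, 18):
  bit 0 = 1: acc = O + (16, 18) = (16, 18)
  bit 1 = 1: acc = (16, 18) + (17, 16) = (12, 15)
  bit 2 = 1: acc = (12, 15) + (11, 37) = (10, 23)

7P = (10, 23)


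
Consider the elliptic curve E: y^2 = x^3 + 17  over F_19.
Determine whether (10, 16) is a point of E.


Check whether y^2 = x^3 + 0 x + 17 (mod 19) for (x, y) = (10, 16).
LHS: y^2 = 16^2 mod 19 = 9
RHS: x^3 + 0 x + 17 = 10^3 + 0*10 + 17 mod 19 = 10
LHS != RHS

No, not on the curve


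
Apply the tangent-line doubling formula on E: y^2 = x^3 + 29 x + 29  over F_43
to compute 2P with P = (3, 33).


Doubling: s = (3 x1^2 + a) / (2 y1)
s = (3*3^2 + 29) / (2*33) mod 43 = 23
x3 = s^2 - 2 x1 mod 43 = 23^2 - 2*3 = 7
y3 = s (x1 - x3) - y1 mod 43 = 23 * (3 - 7) - 33 = 4

2P = (7, 4)


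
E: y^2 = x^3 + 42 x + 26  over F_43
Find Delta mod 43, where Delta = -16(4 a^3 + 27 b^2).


4 a^3 + 27 b^2 = 4*42^3 + 27*26^2 = 296352 + 18252 = 314604
Delta = -16 * (314604) = -5033664
Delta mod 43 = 2

Delta = 2 (mod 43)


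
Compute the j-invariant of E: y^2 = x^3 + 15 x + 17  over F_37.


Delta = -16(4 a^3 + 27 b^2) mod 37 = 33
-1728 * (4 a)^3 = -1728 * (4*15)^3 mod 37 = 8
j = 8 * 33^(-1) mod 37 = 35

j = 35 (mod 37)


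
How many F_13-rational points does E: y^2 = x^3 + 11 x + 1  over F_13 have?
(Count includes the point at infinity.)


For each x in F_13, count y with y^2 = x^3 + 11 x + 1 mod 13:
  x = 0: RHS = 1, y in [1, 12]  -> 2 point(s)
  x = 1: RHS = 0, y in [0]  -> 1 point(s)
  x = 3: RHS = 9, y in [3, 10]  -> 2 point(s)
  x = 5: RHS = 12, y in [5, 8]  -> 2 point(s)
  x = 6: RHS = 10, y in [6, 7]  -> 2 point(s)
  x = 8: RHS = 3, y in [4, 9]  -> 2 point(s)
  x = 9: RHS = 10, y in [6, 7]  -> 2 point(s)
  x = 11: RHS = 10, y in [6, 7]  -> 2 point(s)
Affine points: 15. Add the point at infinity: total = 16.

#E(F_13) = 16


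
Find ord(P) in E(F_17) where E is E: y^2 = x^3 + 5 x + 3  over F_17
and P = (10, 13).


Compute successive multiples of P until we hit O:
  1P = (10, 13)
  2P = (1, 3)
  3P = (15, 6)
  4P = (13, 15)
  5P = (2, 15)
  6P = (4, 11)
  7P = (5, 0)
  8P = (4, 6)
  ... (continuing to 14P)
  14P = O

ord(P) = 14


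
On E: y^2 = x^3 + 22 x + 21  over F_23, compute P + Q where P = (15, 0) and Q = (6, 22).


P != Q, so use the chord formula.
s = (y2 - y1) / (x2 - x1) = (22) / (14) mod 23 = 18
x3 = s^2 - x1 - x2 mod 23 = 18^2 - 15 - 6 = 4
y3 = s (x1 - x3) - y1 mod 23 = 18 * (15 - 4) - 0 = 14

P + Q = (4, 14)


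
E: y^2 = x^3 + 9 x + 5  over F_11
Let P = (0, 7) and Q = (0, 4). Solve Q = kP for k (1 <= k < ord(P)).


Enumerate multiples of P until we hit Q = (0, 4):
  1P = (0, 7)
  2P = (9, 10)
  3P = (7, 9)
  4P = (7, 2)
  5P = (9, 1)
  6P = (0, 4)
Match found at i = 6.

k = 6


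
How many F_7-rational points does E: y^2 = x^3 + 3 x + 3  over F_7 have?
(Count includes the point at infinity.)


For each x in F_7, count y with y^2 = x^3 + 3 x + 3 mod 7:
  x = 1: RHS = 0, y in [0]  -> 1 point(s)
  x = 3: RHS = 4, y in [2, 5]  -> 2 point(s)
  x = 4: RHS = 2, y in [3, 4]  -> 2 point(s)
Affine points: 5. Add the point at infinity: total = 6.

#E(F_7) = 6


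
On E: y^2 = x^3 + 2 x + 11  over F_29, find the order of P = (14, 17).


Compute successive multiples of P until we hit O:
  1P = (14, 17)
  2P = (5, 1)
  3P = (6, 23)
  4P = (15, 20)
  5P = (9, 27)
  6P = (10, 4)
  7P = (21, 11)
  8P = (19, 8)
  ... (continuing to 35P)
  35P = O

ord(P) = 35


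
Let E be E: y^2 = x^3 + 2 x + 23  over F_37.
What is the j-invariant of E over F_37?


Delta = -16(4 a^3 + 27 b^2) mod 37 = 27
-1728 * (4 a)^3 = -1728 * (4*2)^3 mod 37 = 8
j = 8 * 27^(-1) mod 37 = 14

j = 14 (mod 37)


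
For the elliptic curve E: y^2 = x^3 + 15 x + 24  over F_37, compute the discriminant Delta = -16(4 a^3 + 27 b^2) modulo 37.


4 a^3 + 27 b^2 = 4*15^3 + 27*24^2 = 13500 + 15552 = 29052
Delta = -16 * (29052) = -464832
Delta mod 37 = 36

Delta = 36 (mod 37)


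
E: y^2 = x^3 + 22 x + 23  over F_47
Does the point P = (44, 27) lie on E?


Check whether y^2 = x^3 + 22 x + 23 (mod 47) for (x, y) = (44, 27).
LHS: y^2 = 27^2 mod 47 = 24
RHS: x^3 + 22 x + 23 = 44^3 + 22*44 + 23 mod 47 = 24
LHS = RHS

Yes, on the curve


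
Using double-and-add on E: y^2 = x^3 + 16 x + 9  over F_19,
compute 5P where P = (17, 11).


k = 5 = 101_2 (binary, LSB first: 101)
Double-and-add from P = (17, 11):
  bit 0 = 1: acc = O + (17, 11) = (17, 11)
  bit 1 = 0: acc unchanged = (17, 11)
  bit 2 = 1: acc = (17, 11) + (18, 12) = (4, 2)

5P = (4, 2)


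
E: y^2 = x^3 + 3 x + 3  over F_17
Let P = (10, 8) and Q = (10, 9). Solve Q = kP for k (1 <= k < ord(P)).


Enumerate multiples of P until we hit Q = (10, 9):
  1P = (10, 8)
  2P = (6, 4)
  3P = (2, 0)
  4P = (6, 13)
  5P = (10, 9)
Match found at i = 5.

k = 5


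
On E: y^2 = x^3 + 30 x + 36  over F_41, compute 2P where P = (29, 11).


Doubling: s = (3 x1^2 + a) / (2 y1)
s = (3*29^2 + 30) / (2*11) mod 41 = 21
x3 = s^2 - 2 x1 mod 41 = 21^2 - 2*29 = 14
y3 = s (x1 - x3) - y1 mod 41 = 21 * (29 - 14) - 11 = 17

2P = (14, 17)


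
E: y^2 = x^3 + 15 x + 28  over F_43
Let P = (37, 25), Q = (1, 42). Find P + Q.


P != Q, so use the chord formula.
s = (y2 - y1) / (x2 - x1) = (17) / (7) mod 43 = 27
x3 = s^2 - x1 - x2 mod 43 = 27^2 - 37 - 1 = 3
y3 = s (x1 - x3) - y1 mod 43 = 27 * (37 - 3) - 25 = 33

P + Q = (3, 33)


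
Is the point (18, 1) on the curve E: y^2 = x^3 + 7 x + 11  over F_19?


Check whether y^2 = x^3 + 7 x + 11 (mod 19) for (x, y) = (18, 1).
LHS: y^2 = 1^2 mod 19 = 1
RHS: x^3 + 7 x + 11 = 18^3 + 7*18 + 11 mod 19 = 3
LHS != RHS

No, not on the curve


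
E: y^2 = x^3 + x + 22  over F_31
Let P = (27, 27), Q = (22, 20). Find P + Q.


P != Q, so use the chord formula.
s = (y2 - y1) / (x2 - x1) = (24) / (26) mod 31 = 20
x3 = s^2 - x1 - x2 mod 31 = 20^2 - 27 - 22 = 10
y3 = s (x1 - x3) - y1 mod 31 = 20 * (27 - 10) - 27 = 3

P + Q = (10, 3)


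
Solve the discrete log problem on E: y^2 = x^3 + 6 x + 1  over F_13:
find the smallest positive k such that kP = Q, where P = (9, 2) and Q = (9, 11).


Enumerate multiples of P until we hit Q = (9, 11):
  1P = (9, 2)
  2P = (5, 0)
  3P = (9, 11)
Match found at i = 3.

k = 3


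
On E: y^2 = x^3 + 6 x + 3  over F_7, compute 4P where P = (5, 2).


k = 4 = 100_2 (binary, LSB first: 001)
Double-and-add from P = (5, 2):
  bit 0 = 0: acc unchanged = O
  bit 1 = 0: acc unchanged = O
  bit 2 = 1: acc = O + (5, 2) = (5, 2)

4P = (5, 2)


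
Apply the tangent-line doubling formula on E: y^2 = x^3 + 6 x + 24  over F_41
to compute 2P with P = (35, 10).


Doubling: s = (3 x1^2 + a) / (2 y1)
s = (3*35^2 + 6) / (2*10) mod 41 = 18
x3 = s^2 - 2 x1 mod 41 = 18^2 - 2*35 = 8
y3 = s (x1 - x3) - y1 mod 41 = 18 * (35 - 8) - 10 = 25

2P = (8, 25)


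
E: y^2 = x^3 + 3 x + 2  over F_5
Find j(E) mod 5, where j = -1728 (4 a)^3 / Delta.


Delta = -16(4 a^3 + 27 b^2) mod 5 = 4
-1728 * (4 a)^3 = -1728 * (4*3)^3 mod 5 = 1
j = 1 * 4^(-1) mod 5 = 4

j = 4 (mod 5)


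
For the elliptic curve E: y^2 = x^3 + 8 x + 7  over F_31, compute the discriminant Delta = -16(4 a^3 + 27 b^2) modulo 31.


4 a^3 + 27 b^2 = 4*8^3 + 27*7^2 = 2048 + 1323 = 3371
Delta = -16 * (3371) = -53936
Delta mod 31 = 4

Delta = 4 (mod 31)


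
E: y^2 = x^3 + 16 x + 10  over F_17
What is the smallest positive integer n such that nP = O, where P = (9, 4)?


Compute successive multiples of P until we hit O:
  1P = (9, 4)
  2P = (12, 3)
  3P = (15, 15)
  4P = (11, 15)
  5P = (6, 4)
  6P = (2, 13)
  7P = (8, 2)
  8P = (4, 6)
  ... (continuing to 20P)
  20P = O

ord(P) = 20


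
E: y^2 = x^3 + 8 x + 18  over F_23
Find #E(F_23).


For each x in F_23, count y with y^2 = x^3 + 8 x + 18 mod 23:
  x = 0: RHS = 18, y in [8, 15]  -> 2 point(s)
  x = 1: RHS = 4, y in [2, 21]  -> 2 point(s)
  x = 3: RHS = 0, y in [0]  -> 1 point(s)
  x = 6: RHS = 6, y in [11, 12]  -> 2 point(s)
  x = 7: RHS = 3, y in [7, 16]  -> 2 point(s)
  x = 12: RHS = 2, y in [5, 18]  -> 2 point(s)
  x = 20: RHS = 13, y in [6, 17]  -> 2 point(s)
  x = 22: RHS = 9, y in [3, 20]  -> 2 point(s)
Affine points: 15. Add the point at infinity: total = 16.

#E(F_23) = 16


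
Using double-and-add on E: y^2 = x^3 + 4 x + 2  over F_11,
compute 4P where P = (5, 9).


k = 4 = 100_2 (binary, LSB first: 001)
Double-and-add from P = (5, 9):
  bit 0 = 0: acc unchanged = O
  bit 1 = 0: acc unchanged = O
  bit 2 = 1: acc = O + (4, 4) = (4, 4)

4P = (4, 4)


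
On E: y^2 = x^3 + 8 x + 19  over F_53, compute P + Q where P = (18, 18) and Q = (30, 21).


P != Q, so use the chord formula.
s = (y2 - y1) / (x2 - x1) = (3) / (12) mod 53 = 40
x3 = s^2 - x1 - x2 mod 53 = 40^2 - 18 - 30 = 15
y3 = s (x1 - x3) - y1 mod 53 = 40 * (18 - 15) - 18 = 49

P + Q = (15, 49)


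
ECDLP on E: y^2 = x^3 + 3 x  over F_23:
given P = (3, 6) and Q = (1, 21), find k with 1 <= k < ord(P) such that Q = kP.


Enumerate multiples of P until we hit Q = (1, 21):
  1P = (3, 6)
  2P = (6, 21)
  3P = (16, 21)
  4P = (12, 19)
  5P = (1, 2)
  6P = (0, 0)
  7P = (1, 21)
Match found at i = 7.

k = 7


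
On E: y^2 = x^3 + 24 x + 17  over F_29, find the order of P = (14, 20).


Compute successive multiples of P until we hit O:
  1P = (14, 20)
  2P = (26, 11)
  3P = (24, 2)
  4P = (7, 8)
  5P = (21, 26)
  6P = (19, 13)
  7P = (20, 0)
  8P = (19, 16)
  ... (continuing to 14P)
  14P = O

ord(P) = 14


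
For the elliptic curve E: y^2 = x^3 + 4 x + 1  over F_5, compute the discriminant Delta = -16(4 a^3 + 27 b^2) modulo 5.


4 a^3 + 27 b^2 = 4*4^3 + 27*1^2 = 256 + 27 = 283
Delta = -16 * (283) = -4528
Delta mod 5 = 2

Delta = 2 (mod 5)


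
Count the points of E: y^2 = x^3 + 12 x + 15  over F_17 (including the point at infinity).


For each x in F_17, count y with y^2 = x^3 + 12 x + 15 mod 17:
  x = 0: RHS = 15, y in [7, 10]  -> 2 point(s)
  x = 2: RHS = 13, y in [8, 9]  -> 2 point(s)
  x = 4: RHS = 8, y in [5, 12]  -> 2 point(s)
  x = 5: RHS = 13, y in [8, 9]  -> 2 point(s)
  x = 7: RHS = 0, y in [0]  -> 1 point(s)
  x = 9: RHS = 2, y in [6, 11]  -> 2 point(s)
  x = 10: RHS = 13, y in [8, 9]  -> 2 point(s)
  x = 11: RHS = 16, y in [4, 13]  -> 2 point(s)
  x = 12: RHS = 0, y in [0]  -> 1 point(s)
  x = 15: RHS = 0, y in [0]  -> 1 point(s)
  x = 16: RHS = 2, y in [6, 11]  -> 2 point(s)
Affine points: 19. Add the point at infinity: total = 20.

#E(F_17) = 20


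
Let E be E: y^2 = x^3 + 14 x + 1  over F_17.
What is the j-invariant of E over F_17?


Delta = -16(4 a^3 + 27 b^2) mod 17 = 4
-1728 * (4 a)^3 = -1728 * (4*14)^3 mod 17 = 2
j = 2 * 4^(-1) mod 17 = 9

j = 9 (mod 17)


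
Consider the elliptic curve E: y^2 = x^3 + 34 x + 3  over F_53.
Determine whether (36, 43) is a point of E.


Check whether y^2 = x^3 + 34 x + 3 (mod 53) for (x, y) = (36, 43).
LHS: y^2 = 43^2 mod 53 = 47
RHS: x^3 + 34 x + 3 = 36^3 + 34*36 + 3 mod 53 = 24
LHS != RHS

No, not on the curve


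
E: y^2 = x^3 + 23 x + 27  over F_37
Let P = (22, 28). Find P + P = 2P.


Doubling: s = (3 x1^2 + a) / (2 y1)
s = (3*22^2 + 23) / (2*28) mod 37 = 27
x3 = s^2 - 2 x1 mod 37 = 27^2 - 2*22 = 19
y3 = s (x1 - x3) - y1 mod 37 = 27 * (22 - 19) - 28 = 16

2P = (19, 16)


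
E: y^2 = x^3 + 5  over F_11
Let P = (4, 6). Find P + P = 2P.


Doubling: s = (3 x1^2 + a) / (2 y1)
s = (3*4^2 + 0) / (2*6) mod 11 = 4
x3 = s^2 - 2 x1 mod 11 = 4^2 - 2*4 = 8
y3 = s (x1 - x3) - y1 mod 11 = 4 * (4 - 8) - 6 = 0

2P = (8, 0)


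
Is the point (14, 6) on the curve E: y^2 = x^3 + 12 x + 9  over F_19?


Check whether y^2 = x^3 + 12 x + 9 (mod 19) for (x, y) = (14, 6).
LHS: y^2 = 6^2 mod 19 = 17
RHS: x^3 + 12 x + 9 = 14^3 + 12*14 + 9 mod 19 = 14
LHS != RHS

No, not on the curve


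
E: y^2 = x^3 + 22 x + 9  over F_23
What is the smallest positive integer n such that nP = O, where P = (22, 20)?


Compute successive multiples of P until we hit O:
  1P = (22, 20)
  2P = (20, 10)
  3P = (6, 14)
  4P = (7, 0)
  5P = (6, 9)
  6P = (20, 13)
  7P = (22, 3)
  8P = O

ord(P) = 8


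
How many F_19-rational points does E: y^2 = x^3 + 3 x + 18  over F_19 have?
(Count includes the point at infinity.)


For each x in F_19, count y with y^2 = x^3 + 3 x + 18 mod 19:
  x = 3: RHS = 16, y in [4, 15]  -> 2 point(s)
  x = 5: RHS = 6, y in [5, 14]  -> 2 point(s)
  x = 6: RHS = 5, y in [9, 10]  -> 2 point(s)
  x = 14: RHS = 11, y in [7, 12]  -> 2 point(s)
  x = 16: RHS = 1, y in [1, 18]  -> 2 point(s)
  x = 17: RHS = 4, y in [2, 17]  -> 2 point(s)
Affine points: 12. Add the point at infinity: total = 13.

#E(F_19) = 13


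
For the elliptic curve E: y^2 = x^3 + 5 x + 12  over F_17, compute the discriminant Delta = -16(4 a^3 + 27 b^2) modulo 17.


4 a^3 + 27 b^2 = 4*5^3 + 27*12^2 = 500 + 3888 = 4388
Delta = -16 * (4388) = -70208
Delta mod 17 = 2

Delta = 2 (mod 17)


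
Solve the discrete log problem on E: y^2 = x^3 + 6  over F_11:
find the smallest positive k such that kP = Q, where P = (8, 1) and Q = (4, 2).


Enumerate multiples of P until we hit Q = (4, 2):
  1P = (8, 1)
  2P = (4, 9)
  3P = (3, 0)
  4P = (4, 2)
Match found at i = 4.

k = 4


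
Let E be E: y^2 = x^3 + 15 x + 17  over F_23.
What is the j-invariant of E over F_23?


Delta = -16(4 a^3 + 27 b^2) mod 23 = 12
-1728 * (4 a)^3 = -1728 * (4*15)^3 mod 23 = 2
j = 2 * 12^(-1) mod 23 = 4

j = 4 (mod 23)


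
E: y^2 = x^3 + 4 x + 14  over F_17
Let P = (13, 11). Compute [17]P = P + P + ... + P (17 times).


k = 17 = 10001_2 (binary, LSB first: 10001)
Double-and-add from P = (13, 11):
  bit 0 = 1: acc = O + (13, 11) = (13, 11)
  bit 1 = 0: acc unchanged = (13, 11)
  bit 2 = 0: acc unchanged = (13, 11)
  bit 3 = 0: acc unchanged = (13, 11)
  bit 4 = 1: acc = (13, 11) + (14, 14) = (16, 14)

17P = (16, 14)


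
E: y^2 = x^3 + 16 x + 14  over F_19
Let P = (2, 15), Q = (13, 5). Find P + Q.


P != Q, so use the chord formula.
s = (y2 - y1) / (x2 - x1) = (9) / (11) mod 19 = 6
x3 = s^2 - x1 - x2 mod 19 = 6^2 - 2 - 13 = 2
y3 = s (x1 - x3) - y1 mod 19 = 6 * (2 - 2) - 15 = 4

P + Q = (2, 4)


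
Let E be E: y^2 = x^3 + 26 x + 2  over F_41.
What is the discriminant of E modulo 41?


4 a^3 + 27 b^2 = 4*26^3 + 27*2^2 = 70304 + 108 = 70412
Delta = -16 * (70412) = -1126592
Delta mod 41 = 6

Delta = 6 (mod 41)


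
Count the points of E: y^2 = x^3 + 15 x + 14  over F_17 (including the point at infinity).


For each x in F_17, count y with y^2 = x^3 + 15 x + 14 mod 17:
  x = 1: RHS = 13, y in [8, 9]  -> 2 point(s)
  x = 2: RHS = 1, y in [1, 16]  -> 2 point(s)
  x = 3: RHS = 1, y in [1, 16]  -> 2 point(s)
  x = 4: RHS = 2, y in [6, 11]  -> 2 point(s)
  x = 8: RHS = 0, y in [0]  -> 1 point(s)
  x = 10: RHS = 8, y in [5, 12]  -> 2 point(s)
  x = 12: RHS = 1, y in [1, 16]  -> 2 point(s)
  x = 13: RHS = 9, y in [3, 14]  -> 2 point(s)
  x = 16: RHS = 15, y in [7, 10]  -> 2 point(s)
Affine points: 17. Add the point at infinity: total = 18.

#E(F_17) = 18


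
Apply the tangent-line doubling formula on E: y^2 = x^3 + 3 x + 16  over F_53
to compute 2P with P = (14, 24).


Doubling: s = (3 x1^2 + a) / (2 y1)
s = (3*14^2 + 3) / (2*24) mod 53 = 9
x3 = s^2 - 2 x1 mod 53 = 9^2 - 2*14 = 0
y3 = s (x1 - x3) - y1 mod 53 = 9 * (14 - 0) - 24 = 49

2P = (0, 49)


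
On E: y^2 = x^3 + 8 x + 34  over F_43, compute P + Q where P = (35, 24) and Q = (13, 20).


P != Q, so use the chord formula.
s = (y2 - y1) / (x2 - x1) = (39) / (21) mod 43 = 8
x3 = s^2 - x1 - x2 mod 43 = 8^2 - 35 - 13 = 16
y3 = s (x1 - x3) - y1 mod 43 = 8 * (35 - 16) - 24 = 42

P + Q = (16, 42)


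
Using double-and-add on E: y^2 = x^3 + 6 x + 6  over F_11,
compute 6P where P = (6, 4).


k = 6 = 110_2 (binary, LSB first: 011)
Double-and-add from P = (6, 4):
  bit 0 = 0: acc unchanged = O
  bit 1 = 1: acc = O + (2, 9) = (2, 9)
  bit 2 = 1: acc = (2, 9) + (8, 7) = (6, 7)

6P = (6, 7)


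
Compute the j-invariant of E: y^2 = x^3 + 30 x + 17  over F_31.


Delta = -16(4 a^3 + 27 b^2) mod 31 = 22
-1728 * (4 a)^3 = -1728 * (4*30)^3 mod 31 = 15
j = 15 * 22^(-1) mod 31 = 19

j = 19 (mod 31)


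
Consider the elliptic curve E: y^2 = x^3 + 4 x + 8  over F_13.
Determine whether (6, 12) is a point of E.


Check whether y^2 = x^3 + 4 x + 8 (mod 13) for (x, y) = (6, 12).
LHS: y^2 = 12^2 mod 13 = 1
RHS: x^3 + 4 x + 8 = 6^3 + 4*6 + 8 mod 13 = 1
LHS = RHS

Yes, on the curve


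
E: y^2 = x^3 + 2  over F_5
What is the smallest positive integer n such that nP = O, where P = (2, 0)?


Compute successive multiples of P until we hit O:
  1P = (2, 0)
  2P = O

ord(P) = 2


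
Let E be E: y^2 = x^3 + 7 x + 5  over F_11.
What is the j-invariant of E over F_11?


Delta = -16(4 a^3 + 27 b^2) mod 11 = 6
-1728 * (4 a)^3 = -1728 * (4*7)^3 mod 11 = 4
j = 4 * 6^(-1) mod 11 = 8

j = 8 (mod 11)


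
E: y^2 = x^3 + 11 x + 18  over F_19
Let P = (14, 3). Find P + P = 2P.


Doubling: s = (3 x1^2 + a) / (2 y1)
s = (3*14^2 + 11) / (2*3) mod 19 = 8
x3 = s^2 - 2 x1 mod 19 = 8^2 - 2*14 = 17
y3 = s (x1 - x3) - y1 mod 19 = 8 * (14 - 17) - 3 = 11

2P = (17, 11)


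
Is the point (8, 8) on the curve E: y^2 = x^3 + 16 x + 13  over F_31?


Check whether y^2 = x^3 + 16 x + 13 (mod 31) for (x, y) = (8, 8).
LHS: y^2 = 8^2 mod 31 = 2
RHS: x^3 + 16 x + 13 = 8^3 + 16*8 + 13 mod 31 = 2
LHS = RHS

Yes, on the curve


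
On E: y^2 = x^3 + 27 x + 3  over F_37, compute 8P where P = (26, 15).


k = 8 = 1000_2 (binary, LSB first: 0001)
Double-and-add from P = (26, 15):
  bit 0 = 0: acc unchanged = O
  bit 1 = 0: acc unchanged = O
  bit 2 = 0: acc unchanged = O
  bit 3 = 1: acc = O + (15, 34) = (15, 34)

8P = (15, 34)


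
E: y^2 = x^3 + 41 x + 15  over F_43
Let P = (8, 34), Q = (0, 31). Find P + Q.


P != Q, so use the chord formula.
s = (y2 - y1) / (x2 - x1) = (40) / (35) mod 43 = 38
x3 = s^2 - x1 - x2 mod 43 = 38^2 - 8 - 0 = 17
y3 = s (x1 - x3) - y1 mod 43 = 38 * (8 - 17) - 34 = 11

P + Q = (17, 11)


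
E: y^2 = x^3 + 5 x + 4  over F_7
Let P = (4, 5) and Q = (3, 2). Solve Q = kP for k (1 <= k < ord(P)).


Enumerate multiples of P until we hit Q = (3, 2):
  1P = (4, 5)
  2P = (0, 5)
  3P = (3, 2)
Match found at i = 3.

k = 3


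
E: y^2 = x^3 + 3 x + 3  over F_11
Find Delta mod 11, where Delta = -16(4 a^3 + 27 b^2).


4 a^3 + 27 b^2 = 4*3^3 + 27*3^2 = 108 + 243 = 351
Delta = -16 * (351) = -5616
Delta mod 11 = 5

Delta = 5 (mod 11)


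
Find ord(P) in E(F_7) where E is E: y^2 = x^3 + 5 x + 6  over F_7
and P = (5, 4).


Compute successive multiples of P until we hit O:
  1P = (5, 4)
  2P = (6, 0)
  3P = (5, 3)
  4P = O

ord(P) = 4


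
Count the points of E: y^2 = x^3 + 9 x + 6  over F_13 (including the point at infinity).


For each x in F_13, count y with y^2 = x^3 + 9 x + 6 mod 13:
  x = 1: RHS = 3, y in [4, 9]  -> 2 point(s)
  x = 6: RHS = 3, y in [4, 9]  -> 2 point(s)
  x = 7: RHS = 9, y in [3, 10]  -> 2 point(s)
  x = 9: RHS = 10, y in [6, 7]  -> 2 point(s)
  x = 10: RHS = 4, y in [2, 11]  -> 2 point(s)
  x = 12: RHS = 9, y in [3, 10]  -> 2 point(s)
Affine points: 12. Add the point at infinity: total = 13.

#E(F_13) = 13


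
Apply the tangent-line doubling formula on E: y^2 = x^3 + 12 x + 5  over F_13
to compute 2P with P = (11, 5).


Doubling: s = (3 x1^2 + a) / (2 y1)
s = (3*11^2 + 12) / (2*5) mod 13 = 5
x3 = s^2 - 2 x1 mod 13 = 5^2 - 2*11 = 3
y3 = s (x1 - x3) - y1 mod 13 = 5 * (11 - 3) - 5 = 9

2P = (3, 9)


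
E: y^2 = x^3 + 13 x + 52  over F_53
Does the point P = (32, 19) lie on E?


Check whether y^2 = x^3 + 13 x + 52 (mod 53) for (x, y) = (32, 19).
LHS: y^2 = 19^2 mod 53 = 43
RHS: x^3 + 13 x + 52 = 32^3 + 13*32 + 52 mod 53 = 5
LHS != RHS

No, not on the curve


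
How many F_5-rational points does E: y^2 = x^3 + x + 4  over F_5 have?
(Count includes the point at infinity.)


For each x in F_5, count y with y^2 = x^3 + 1 x + 4 mod 5:
  x = 0: RHS = 4, y in [2, 3]  -> 2 point(s)
  x = 1: RHS = 1, y in [1, 4]  -> 2 point(s)
  x = 2: RHS = 4, y in [2, 3]  -> 2 point(s)
  x = 3: RHS = 4, y in [2, 3]  -> 2 point(s)
Affine points: 8. Add the point at infinity: total = 9.

#E(F_5) = 9


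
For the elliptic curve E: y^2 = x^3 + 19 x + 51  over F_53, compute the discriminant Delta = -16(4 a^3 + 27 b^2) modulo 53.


4 a^3 + 27 b^2 = 4*19^3 + 27*51^2 = 27436 + 70227 = 97663
Delta = -16 * (97663) = -1562608
Delta mod 53 = 44

Delta = 44 (mod 53)


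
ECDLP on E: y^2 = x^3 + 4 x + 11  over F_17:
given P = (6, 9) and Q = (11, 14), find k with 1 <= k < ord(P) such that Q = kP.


Enumerate multiples of P until we hit Q = (11, 14):
  1P = (6, 9)
  2P = (3, 4)
  3P = (7, 12)
  4P = (13, 4)
  5P = (11, 14)
Match found at i = 5.

k = 5


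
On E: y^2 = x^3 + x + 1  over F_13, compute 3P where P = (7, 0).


k = 3 = 11_2 (binary, LSB first: 11)
Double-and-add from P = (7, 0):
  bit 0 = 1: acc = O + (7, 0) = (7, 0)
  bit 1 = 1: acc = (7, 0) + O = (7, 0)

3P = (7, 0)


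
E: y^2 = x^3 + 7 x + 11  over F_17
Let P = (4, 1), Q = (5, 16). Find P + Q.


P != Q, so use the chord formula.
s = (y2 - y1) / (x2 - x1) = (15) / (1) mod 17 = 15
x3 = s^2 - x1 - x2 mod 17 = 15^2 - 4 - 5 = 12
y3 = s (x1 - x3) - y1 mod 17 = 15 * (4 - 12) - 1 = 15

P + Q = (12, 15)


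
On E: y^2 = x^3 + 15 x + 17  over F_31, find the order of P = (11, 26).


Compute successive multiples of P until we hit O:
  1P = (11, 26)
  2P = (23, 6)
  3P = (17, 15)
  4P = (21, 13)
  5P = (1, 23)
  6P = (7, 0)
  7P = (1, 8)
  8P = (21, 18)
  ... (continuing to 12P)
  12P = O

ord(P) = 12


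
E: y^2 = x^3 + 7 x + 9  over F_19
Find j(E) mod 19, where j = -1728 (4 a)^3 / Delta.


Delta = -16(4 a^3 + 27 b^2) mod 19 = 18
-1728 * (4 a)^3 = -1728 * (4*7)^3 mod 19 = 7
j = 7 * 18^(-1) mod 19 = 12

j = 12 (mod 19)


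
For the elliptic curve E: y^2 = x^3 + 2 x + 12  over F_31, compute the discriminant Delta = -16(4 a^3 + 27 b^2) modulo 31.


4 a^3 + 27 b^2 = 4*2^3 + 27*12^2 = 32 + 3888 = 3920
Delta = -16 * (3920) = -62720
Delta mod 31 = 24

Delta = 24 (mod 31)


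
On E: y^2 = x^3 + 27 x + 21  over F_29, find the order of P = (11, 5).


Compute successive multiples of P until we hit O:
  1P = (11, 5)
  2P = (20, 21)
  3P = (23, 22)
  4P = (25, 9)
  5P = (28, 15)
  6P = (6, 15)
  7P = (16, 5)
  8P = (2, 24)
  ... (continuing to 32P)
  32P = O

ord(P) = 32


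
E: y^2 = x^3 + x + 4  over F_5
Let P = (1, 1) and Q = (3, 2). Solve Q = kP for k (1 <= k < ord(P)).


Enumerate multiples of P until we hit Q = (3, 2):
  1P = (1, 1)
  2P = (2, 2)
  3P = (3, 2)
Match found at i = 3.

k = 3


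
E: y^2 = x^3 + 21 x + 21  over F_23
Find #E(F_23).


For each x in F_23, count y with y^2 = x^3 + 21 x + 21 mod 23:
  x = 2: RHS = 2, y in [5, 18]  -> 2 point(s)
  x = 4: RHS = 8, y in [10, 13]  -> 2 point(s)
  x = 6: RHS = 18, y in [8, 15]  -> 2 point(s)
  x = 10: RHS = 12, y in [9, 14]  -> 2 point(s)
  x = 12: RHS = 0, y in [0]  -> 1 point(s)
  x = 14: RHS = 0, y in [0]  -> 1 point(s)
  x = 15: RHS = 8, y in [10, 13]  -> 2 point(s)
  x = 17: RHS = 1, y in [1, 22]  -> 2 point(s)
  x = 20: RHS = 0, y in [0]  -> 1 point(s)
Affine points: 15. Add the point at infinity: total = 16.

#E(F_23) = 16


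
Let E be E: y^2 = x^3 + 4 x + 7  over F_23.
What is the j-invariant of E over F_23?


Delta = -16(4 a^3 + 27 b^2) mod 23 = 13
-1728 * (4 a)^3 = -1728 * (4*4)^3 mod 23 = 17
j = 17 * 13^(-1) mod 23 = 19

j = 19 (mod 23)


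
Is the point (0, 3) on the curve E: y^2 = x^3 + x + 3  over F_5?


Check whether y^2 = x^3 + 1 x + 3 (mod 5) for (x, y) = (0, 3).
LHS: y^2 = 3^2 mod 5 = 4
RHS: x^3 + 1 x + 3 = 0^3 + 1*0 + 3 mod 5 = 3
LHS != RHS

No, not on the curve


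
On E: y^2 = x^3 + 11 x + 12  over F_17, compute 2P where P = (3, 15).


Doubling: s = (3 x1^2 + a) / (2 y1)
s = (3*3^2 + 11) / (2*15) mod 17 = 16
x3 = s^2 - 2 x1 mod 17 = 16^2 - 2*3 = 12
y3 = s (x1 - x3) - y1 mod 17 = 16 * (3 - 12) - 15 = 11

2P = (12, 11)


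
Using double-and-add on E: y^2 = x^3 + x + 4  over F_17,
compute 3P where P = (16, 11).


k = 3 = 11_2 (binary, LSB first: 11)
Double-and-add from P = (16, 11):
  bit 0 = 1: acc = O + (16, 11) = (16, 11)
  bit 1 = 1: acc = (16, 11) + (4, 2) = (5, 10)

3P = (5, 10)


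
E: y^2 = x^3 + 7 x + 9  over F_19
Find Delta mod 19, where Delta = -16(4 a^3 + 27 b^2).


4 a^3 + 27 b^2 = 4*7^3 + 27*9^2 = 1372 + 2187 = 3559
Delta = -16 * (3559) = -56944
Delta mod 19 = 18

Delta = 18 (mod 19)


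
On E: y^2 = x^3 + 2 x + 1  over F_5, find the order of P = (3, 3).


Compute successive multiples of P until we hit O:
  1P = (3, 3)
  2P = (0, 4)
  3P = (1, 3)
  4P = (1, 2)
  5P = (0, 1)
  6P = (3, 2)
  7P = O

ord(P) = 7


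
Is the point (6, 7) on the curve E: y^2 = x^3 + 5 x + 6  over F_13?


Check whether y^2 = x^3 + 5 x + 6 (mod 13) for (x, y) = (6, 7).
LHS: y^2 = 7^2 mod 13 = 10
RHS: x^3 + 5 x + 6 = 6^3 + 5*6 + 6 mod 13 = 5
LHS != RHS

No, not on the curve


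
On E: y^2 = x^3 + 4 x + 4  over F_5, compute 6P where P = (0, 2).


k = 6 = 110_2 (binary, LSB first: 011)
Double-and-add from P = (0, 2):
  bit 0 = 0: acc unchanged = O
  bit 1 = 1: acc = O + (1, 2) = (1, 2)
  bit 2 = 1: acc = (1, 2) + (2, 0) = (1, 3)

6P = (1, 3)


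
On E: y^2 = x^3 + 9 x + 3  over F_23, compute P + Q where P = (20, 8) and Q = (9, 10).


P != Q, so use the chord formula.
s = (y2 - y1) / (x2 - x1) = (2) / (12) mod 23 = 4
x3 = s^2 - x1 - x2 mod 23 = 4^2 - 20 - 9 = 10
y3 = s (x1 - x3) - y1 mod 23 = 4 * (20 - 10) - 8 = 9

P + Q = (10, 9)
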